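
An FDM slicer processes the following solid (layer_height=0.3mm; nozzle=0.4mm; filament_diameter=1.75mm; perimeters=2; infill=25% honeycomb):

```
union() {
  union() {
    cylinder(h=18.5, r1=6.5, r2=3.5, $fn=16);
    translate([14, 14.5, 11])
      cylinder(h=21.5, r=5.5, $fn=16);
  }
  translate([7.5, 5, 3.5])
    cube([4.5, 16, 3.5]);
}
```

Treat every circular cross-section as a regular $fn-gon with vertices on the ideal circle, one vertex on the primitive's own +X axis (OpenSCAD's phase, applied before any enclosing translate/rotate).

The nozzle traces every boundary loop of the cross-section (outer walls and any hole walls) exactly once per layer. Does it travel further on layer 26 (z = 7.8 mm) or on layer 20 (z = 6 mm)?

Layer 26 (z = 7.8): the cone (r1=6.5→r2=3.5) has section circumradius 5.235 here — a regular 16-gon (perimeter = 2·16·5.235·sin(180°/16) = 32.68 mm); the cylinder at (14, 14.5) does not reach this height (z outside [11, 32.5]); Taking the union: only the cone is present, so the union is just that shape — boundary = 32.68 mm; the cube at (7.5, 5) does not reach this height (z outside [3.5, 7]); Taking the union: only the result so far is present, so the union is just that shape — boundary = 32.68 mm. So its perimeter = 32.68 mm. Layer 20 (z = 6): the cone: at t=0.324 of its height the radius interpolates to r₁+(r₂−r₁)t = 5.527, giving a regular 16-gon of that circumradius (perimeter = 2·16·5.527·sin(180°/16) = 34.50 mm); the cylinder at (14, 14.5) does not reach this height (z outside [11, 32.5]); Merging all regions: only the cone is present, so the union is just that shape — boundary = 34.50 mm; the cube at (7.5, 5) (footprint 4.5×16) is included at this height (perimeter 41.00 mm); Merging all regions: the 2 present regions are separate (no shared area or edge), so areas and boundary lengths simply add and each stays a separate island — boundary = 75.50 mm. So its perimeter = 75.50 mm. Layer 20 is larger (75.50 vs 32.68 mm).

layer 20 (z = 6 mm)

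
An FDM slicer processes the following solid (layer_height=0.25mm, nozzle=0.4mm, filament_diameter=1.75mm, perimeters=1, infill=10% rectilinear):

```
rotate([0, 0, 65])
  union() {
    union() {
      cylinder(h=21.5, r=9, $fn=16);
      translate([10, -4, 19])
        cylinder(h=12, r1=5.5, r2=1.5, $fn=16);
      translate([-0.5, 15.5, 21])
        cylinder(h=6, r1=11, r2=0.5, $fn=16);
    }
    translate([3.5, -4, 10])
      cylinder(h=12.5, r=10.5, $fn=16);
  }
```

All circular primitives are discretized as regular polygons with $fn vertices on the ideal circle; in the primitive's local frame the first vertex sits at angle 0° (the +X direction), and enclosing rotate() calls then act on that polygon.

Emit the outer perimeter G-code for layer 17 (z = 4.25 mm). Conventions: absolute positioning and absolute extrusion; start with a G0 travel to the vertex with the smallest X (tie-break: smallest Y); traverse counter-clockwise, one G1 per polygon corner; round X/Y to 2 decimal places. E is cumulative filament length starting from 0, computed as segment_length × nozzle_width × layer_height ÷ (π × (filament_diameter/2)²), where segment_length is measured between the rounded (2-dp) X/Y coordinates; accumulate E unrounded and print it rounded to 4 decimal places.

At z = 4.25 mm: the r=9 cylinder contributes a regular 16-gon of circumradius 9; the cone at (10, -4) does not reach this height (z outside [19, 31]); the cone at (-0.5, 15.5) is absent (z outside [21, 27]); Taking the union: only the r=9 cylinder is present, so the union is just that shape — 1 connected region; the cylinder at (3.5, -4) is absent (z outside [10, 22.5]); Merging all regions: only the result so far is present, so the union is just that shape — 1 connected region; (rotated 65° about Z; rotation is an isometry so areas/perimeters/island counts are preserved). The outline is a single polygon with 16 vertices. Extrusion per mm of travel: 0.4 × 0.25 / (π × 0.875²) = 0.041575. Accumulating E over each segment gives final E = 2.3363.

G0 X-8.99 Y0.39 Z4.25
G1 X-8.46 Y-3.08 E0.1459
G1 X-6.64 Y-6.08 E0.2918
G1 X-3.80 Y-8.16 E0.4382
G1 X-0.39 Y-8.99 E0.5841
G1 X3.08 Y-8.46 E0.7300
G1 X6.08 Y-6.64 E0.8759
G1 X8.16 Y-3.80 E1.0223
G1 X8.99 Y-0.39 E1.1682
G1 X8.46 Y3.08 E1.3141
G1 X6.64 Y6.08 E1.4600
G1 X3.80 Y8.16 E1.6063
G1 X0.39 Y8.99 E1.7523
G1 X-3.08 Y8.46 E1.8982
G1 X-6.08 Y6.64 E2.0441
G1 X-8.16 Y3.80 E2.1904
G1 X-8.99 Y0.39 E2.3363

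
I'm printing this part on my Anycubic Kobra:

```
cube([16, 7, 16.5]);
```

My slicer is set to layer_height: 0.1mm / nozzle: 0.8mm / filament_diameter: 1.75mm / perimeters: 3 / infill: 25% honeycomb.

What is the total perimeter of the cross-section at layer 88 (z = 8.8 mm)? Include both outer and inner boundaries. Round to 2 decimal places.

At z = 8.8 mm: the cube (footprint 16×7) is included at this height (perimeter 46.00 mm). Overall, the cross-section is a single solid region. Total boundary length (outer) = 46.00 mm.

46.00 mm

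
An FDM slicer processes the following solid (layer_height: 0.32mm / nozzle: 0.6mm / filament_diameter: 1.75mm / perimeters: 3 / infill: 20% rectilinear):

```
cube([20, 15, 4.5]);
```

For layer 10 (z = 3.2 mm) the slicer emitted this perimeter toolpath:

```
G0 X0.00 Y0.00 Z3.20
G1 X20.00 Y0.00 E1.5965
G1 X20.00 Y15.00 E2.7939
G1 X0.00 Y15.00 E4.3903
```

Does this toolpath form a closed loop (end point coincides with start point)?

no

Start point (G0): (0.00, 0.00). End point (last G1): the path does not return to the start — open.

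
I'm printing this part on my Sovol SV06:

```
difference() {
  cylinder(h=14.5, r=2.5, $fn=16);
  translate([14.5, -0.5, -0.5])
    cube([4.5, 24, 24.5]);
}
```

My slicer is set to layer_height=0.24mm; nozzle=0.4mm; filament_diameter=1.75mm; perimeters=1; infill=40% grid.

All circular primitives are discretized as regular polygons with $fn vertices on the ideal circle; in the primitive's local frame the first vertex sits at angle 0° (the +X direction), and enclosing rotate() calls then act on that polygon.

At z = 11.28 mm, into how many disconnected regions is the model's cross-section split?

1

At z = 11.28 mm: the cylinder: section is a regular 16-gon, circumradius r=2.5; the cube at (14.5, -0.5) is present — its section is the full 4.5×24 rectangle; Taking the first minus the rest: starting from the r=2.5 cylinder, the 4.5×24 cube at (14.5, -0.5) misses the remaining region (no effect) — 1 connected region. The result has 1 disconnected region.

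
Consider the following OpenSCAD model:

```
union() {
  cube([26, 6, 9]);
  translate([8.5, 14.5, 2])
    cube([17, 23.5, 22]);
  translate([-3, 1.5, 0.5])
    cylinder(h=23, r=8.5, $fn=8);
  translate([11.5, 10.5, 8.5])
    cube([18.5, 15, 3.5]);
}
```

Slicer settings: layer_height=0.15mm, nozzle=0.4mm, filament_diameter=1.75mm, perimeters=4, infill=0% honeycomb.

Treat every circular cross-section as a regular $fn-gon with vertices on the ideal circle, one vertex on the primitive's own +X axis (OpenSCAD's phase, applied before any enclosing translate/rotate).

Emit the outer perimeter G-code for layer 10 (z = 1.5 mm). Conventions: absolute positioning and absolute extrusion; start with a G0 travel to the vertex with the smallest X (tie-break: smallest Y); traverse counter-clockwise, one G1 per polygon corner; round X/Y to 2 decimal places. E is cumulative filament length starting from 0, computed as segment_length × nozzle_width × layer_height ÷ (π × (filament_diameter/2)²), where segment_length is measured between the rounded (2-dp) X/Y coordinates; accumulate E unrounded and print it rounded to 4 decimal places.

At z = 1.5 mm: the cube (footprint 26×6) is included at this height; the cube at (8.5, 14.5) does not reach this height (z outside [2, 24]); the r=8.5 cylinder at (-3, 1.5) gives a regular 8-gon of circumradius 8.5 (constant along its height); the cube at (11.5, 10.5) is not intersected at this z (z outside [8.5, 12]); Merging all regions: the regions partially overlap (shared area 28.34 mm²), so overlapping operands fuse into one piece — 1 connected region. The outline is a single polygon with 11 vertices. Extrusion per mm of travel: 0.4 × 0.15 / (π × 0.875²) = 0.024945. Accumulating E over each segment gives final E = 2.3706.

G0 X-11.50 Y1.50 Z1.50
G1 X-9.01 Y-4.51 E0.1623
G1 X-3.00 Y-7.00 E0.3246
G1 X3.01 Y-4.51 E0.4868
G1 X4.88 Y0.00 E0.6086
G1 X26.00 Y0.00 E1.1355
G1 X26.00 Y6.00 E1.2851
G1 X3.64 Y6.00 E1.8429
G1 X3.01 Y7.51 E1.8837
G1 X-3.00 Y10.00 E2.0460
G1 X-9.01 Y7.51 E2.2083
G1 X-11.50 Y1.50 E2.3706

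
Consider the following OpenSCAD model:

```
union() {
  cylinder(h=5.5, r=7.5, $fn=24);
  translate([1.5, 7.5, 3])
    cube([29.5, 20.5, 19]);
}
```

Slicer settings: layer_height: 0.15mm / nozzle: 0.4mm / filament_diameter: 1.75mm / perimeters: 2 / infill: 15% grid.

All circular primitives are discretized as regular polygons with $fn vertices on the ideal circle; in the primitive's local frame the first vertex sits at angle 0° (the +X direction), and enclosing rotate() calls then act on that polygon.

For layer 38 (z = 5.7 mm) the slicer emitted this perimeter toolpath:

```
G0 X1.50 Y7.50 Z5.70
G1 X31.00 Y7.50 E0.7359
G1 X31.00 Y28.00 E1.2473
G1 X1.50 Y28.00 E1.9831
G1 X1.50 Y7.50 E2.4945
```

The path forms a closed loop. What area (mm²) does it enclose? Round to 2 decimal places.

604.75 mm²

Apply the shoelace formula to the sequence of (X, Y) vertices; enclosed area = 604.75 mm².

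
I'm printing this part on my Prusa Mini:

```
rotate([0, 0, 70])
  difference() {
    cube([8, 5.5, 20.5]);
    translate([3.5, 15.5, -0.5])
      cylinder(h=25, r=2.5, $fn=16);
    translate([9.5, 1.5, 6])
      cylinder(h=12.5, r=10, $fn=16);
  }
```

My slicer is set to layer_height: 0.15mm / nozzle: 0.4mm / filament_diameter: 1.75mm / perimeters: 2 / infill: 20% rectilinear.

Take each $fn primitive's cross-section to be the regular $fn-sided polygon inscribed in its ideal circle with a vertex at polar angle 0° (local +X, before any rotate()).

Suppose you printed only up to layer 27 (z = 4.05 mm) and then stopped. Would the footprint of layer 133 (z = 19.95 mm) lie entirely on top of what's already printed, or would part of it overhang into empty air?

entirely on top

Compare the two slices. At z = 4.05: the cube (footprint 8×5.5) is included at this height (area 44.00 mm²); the cylinder at (3.5, 15.5): section is a regular 16-gon, circumradius r=2.5 (area = (16/2)·2.500²·sin(360°/16) = 19.13 mm²); the cylinder at (9.5, 1.5) does not reach this height (z outside [6, 18.5]); Subtracting the remaining from the first: starting from the 8×5.5 cube (44.00 mm²), the r=2.5 cylinder at (3.5, 15.5) misses the remaining region (no effect) — area = 44.00 mm²; (rotated 70° about Z; rotation is an isometry so areas/perimeters/island counts are preserved). At z = 19.95: the 8×5.5 cube contributes its full rectangle (area 44.00 mm²); the r=2.5 cylinder at (3.5, 15.5) contributes a regular 16-gon of circumradius 2.5 (area = (16/2)·2.500²·sin(360°/16) = 19.13 mm²); the cylinder at (9.5, 1.5) is not intersected at this z (z outside [6, 18.5]); Subtracting the remaining from the first: starting from the 8×5.5 cube (44.00 mm²), the r=2.5 cylinder at (3.5, 15.5) misses the remaining region (no effect) — area = 44.00 mm²; (rotated 70° about Z; rotation is an isometry so areas/perimeters/island counts are preserved). Checking containment: the cross-section at z = 19.95 is a subset of the cross-section at z = 4.05.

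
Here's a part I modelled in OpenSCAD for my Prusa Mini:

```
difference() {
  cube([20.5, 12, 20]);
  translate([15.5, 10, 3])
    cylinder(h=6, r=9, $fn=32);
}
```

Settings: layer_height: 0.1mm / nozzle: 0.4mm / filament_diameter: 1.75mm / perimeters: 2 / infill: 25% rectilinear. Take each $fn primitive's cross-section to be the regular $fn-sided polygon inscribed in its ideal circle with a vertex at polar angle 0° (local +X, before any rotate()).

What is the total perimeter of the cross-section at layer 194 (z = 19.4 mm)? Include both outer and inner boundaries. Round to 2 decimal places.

At z = 19.4 mm: the 20.5×12 cube contributes its full rectangle (perimeter 65.00 mm); the cylinder at (15.5, 10) is not intersected at this z (z outside [3, 9]); Taking the first minus the rest: none of the subtracted shapes is present at this height, so the 20.5×12 cube is unchanged — boundary = 65.00 mm. Overall, the cross-section is a single solid region. Total boundary length (outer) = 65.00 mm.

65.00 mm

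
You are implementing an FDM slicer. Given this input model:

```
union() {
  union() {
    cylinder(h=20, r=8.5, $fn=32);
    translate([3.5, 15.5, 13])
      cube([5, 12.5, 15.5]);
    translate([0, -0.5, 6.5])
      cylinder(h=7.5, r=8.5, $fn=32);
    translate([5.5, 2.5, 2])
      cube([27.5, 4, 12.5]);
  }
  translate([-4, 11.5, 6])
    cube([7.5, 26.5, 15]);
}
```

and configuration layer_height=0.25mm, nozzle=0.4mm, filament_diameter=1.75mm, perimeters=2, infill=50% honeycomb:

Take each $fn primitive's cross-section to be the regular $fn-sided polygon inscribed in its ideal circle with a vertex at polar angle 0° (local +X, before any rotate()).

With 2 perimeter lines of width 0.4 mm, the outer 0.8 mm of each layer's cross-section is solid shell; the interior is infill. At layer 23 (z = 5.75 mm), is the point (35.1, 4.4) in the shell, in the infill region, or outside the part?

outside

At z = 5.75 mm: the r=8.5 cylinder gives a regular 32-gon of circumradius 8.5 (constant along its height); the cube at (3.5, 15.5) is not intersected at this z (z outside [13, 28.5]); the cylinder at (0, -0.5) is not intersected at this z (z outside [6.5, 14]); the cube at (5.5, 2.5) is present — its section is the full 27.5×4 rectangle; Merging all regions: the regions partially overlap (shared area 6.18 mm²), so overlapping operands fuse into one piece — 1 connected region; the cube at (-4, 11.5) is absent (z outside [6, 21]); Combining (union): only the result so far is present, so the union is just that shape — 1 connected region. Overall, the cross-section is a single solid region. The nearest boundary edge runs (33.00, 6.50)→(33.00, 2.50); distance from the point to it = 2.10 mm. The point is not inside any of the regions above, so it lies outside the cross-section (2.10 mm from the nearest boundary).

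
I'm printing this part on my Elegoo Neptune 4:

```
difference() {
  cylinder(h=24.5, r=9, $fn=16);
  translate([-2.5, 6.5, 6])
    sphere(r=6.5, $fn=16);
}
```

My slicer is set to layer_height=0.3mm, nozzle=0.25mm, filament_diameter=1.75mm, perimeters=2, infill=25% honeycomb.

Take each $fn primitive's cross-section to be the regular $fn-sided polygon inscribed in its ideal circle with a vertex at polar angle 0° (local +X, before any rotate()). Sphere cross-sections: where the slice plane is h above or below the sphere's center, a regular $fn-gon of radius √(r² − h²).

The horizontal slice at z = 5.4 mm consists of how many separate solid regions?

At z = 5.4 mm: the cylinder: section is a regular 16-gon, circumradius r=9; the sphere at (-2.5, 6.5): section is a regular 16-gon, circumradius = √(r²−h²) = √(6.5²−0.6²) = 6.472; After the difference (first − rest): starting from the r=9 cylinder, the r=6.5 sphere at (-2.5, 6.5) partially overlaps it — only the 77.92 mm² overlap (of its 128.24 mm²) is removed, clipping the outline — 1 connected region. The result has 1 disconnected region.

1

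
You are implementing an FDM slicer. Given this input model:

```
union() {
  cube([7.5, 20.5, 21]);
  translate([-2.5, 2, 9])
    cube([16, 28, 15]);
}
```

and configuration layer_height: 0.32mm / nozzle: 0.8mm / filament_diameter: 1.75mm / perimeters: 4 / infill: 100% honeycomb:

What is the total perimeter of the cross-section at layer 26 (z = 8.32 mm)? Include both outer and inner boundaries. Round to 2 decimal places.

56.00 mm

At z = 8.32 mm: the 7.5×20.5 cube contributes its full rectangle (perimeter 56.00 mm); the cube at (-2.5, 2) is absent (z outside [9, 24]); Combining (union): only the 7.5×20.5 cube is present, so the union is just that shape — boundary = 56.00 mm. Overall, the cross-section is a single solid region. Total boundary length (outer) = 56.00 mm.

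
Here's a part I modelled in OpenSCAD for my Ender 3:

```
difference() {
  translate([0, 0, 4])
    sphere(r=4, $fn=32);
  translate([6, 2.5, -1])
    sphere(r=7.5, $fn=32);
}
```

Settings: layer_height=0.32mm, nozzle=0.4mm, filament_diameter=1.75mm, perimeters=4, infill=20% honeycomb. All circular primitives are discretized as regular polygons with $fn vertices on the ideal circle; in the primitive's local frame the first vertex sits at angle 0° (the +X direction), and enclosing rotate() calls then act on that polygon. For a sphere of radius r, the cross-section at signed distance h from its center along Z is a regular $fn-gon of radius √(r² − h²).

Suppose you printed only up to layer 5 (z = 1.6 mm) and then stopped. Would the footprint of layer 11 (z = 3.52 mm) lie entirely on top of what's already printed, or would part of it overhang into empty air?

Compare the two slices. At z = 1.6: the r=4 sphere contributes a regular 32-gon of circumradius √(4²−2.4²) = 3.200 (area = (32/2)·3.200²·sin(360°/32) = 31.96 mm²); the sphere at (6, 2.5): section is a regular 32-gon, circumradius = √(r²−h²) = √(7.5²−2.6²) = 7.035 (area = (32/2)·7.035²·sin(360°/32) = 154.48 mm²); Subtracting the remaining from the first: starting from the r=4 sphere (31.96 mm²), the r=7.5 sphere at (6, 2.5) partially overlaps it — only the 17.66 mm² overlap (of its 154.48 mm²) is removed, clipping the outline — area = 14.30 mm². At z = 3.52: the r=4 sphere contributes a regular 32-gon of circumradius √(4²−0.48²) = 3.971 (area = (32/2)·3.971²·sin(360°/32) = 49.22 mm²); the r=7.5 sphere at (6, 2.5) contributes a regular 32-gon of circumradius √(7.5²−4.52²) = 5.985 (area = (32/2)·5.985²·sin(360°/32) = 111.81 mm²); After the difference (first − rest): starting from the r=4 sphere (49.22 mm²), the r=7.5 sphere at (6, 2.5) partially overlaps it — only the 17.21 mm² overlap (of its 111.81 mm²) is removed, clipping the outline — area = 32.02 mm². Checking containment: at z = 3.52 the cross-section extends beyond the z = 1.6 cross-section by about 17.71 mm².

part overhangs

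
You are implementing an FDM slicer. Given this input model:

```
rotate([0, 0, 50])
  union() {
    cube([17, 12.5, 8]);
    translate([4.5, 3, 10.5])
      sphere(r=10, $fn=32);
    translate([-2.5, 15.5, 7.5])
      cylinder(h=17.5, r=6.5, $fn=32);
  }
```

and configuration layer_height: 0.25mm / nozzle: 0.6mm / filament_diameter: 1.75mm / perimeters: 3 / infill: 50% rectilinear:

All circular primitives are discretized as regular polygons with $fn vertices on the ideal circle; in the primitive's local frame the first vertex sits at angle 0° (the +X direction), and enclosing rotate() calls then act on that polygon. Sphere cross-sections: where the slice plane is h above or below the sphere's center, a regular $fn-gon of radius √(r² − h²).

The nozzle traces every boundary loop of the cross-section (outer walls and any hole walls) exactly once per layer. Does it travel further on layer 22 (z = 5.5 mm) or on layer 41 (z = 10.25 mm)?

Layer 22 (z = 5.5): the cube (footprint 17×12.5) is included at this height (perimeter 59.00 mm); the r=10 sphere at (4.5, 3) slices to a regular 32-gon of circumradius 8.660 (√(r²−h²) with h=5 from center) (perimeter = 2·32·8.660·sin(180°/32) = 54.33 mm); the cylinder at (-2.5, 15.5) does not reach this height (z outside [7.5, 25]); Combining (union): the regions partially overlap (shared area 134.39 mm²), so the edge portions inside another operand are dropped and the merged outline is re-measured after clipping — boundary = 68.97 mm; (rotated 50° about Z; rotation is an isometry so areas/perimeters/island counts are preserved). So its perimeter = 68.97 mm. Layer 41 (z = 10.25): the cube is absent (z outside [0, 8]); the r=10 sphere at (4.5, 3) slices to a regular 32-gon of circumradius 9.997 (√(r²−h²) with h=0.25 from center) (perimeter = 2·32·9.997·sin(180°/32) = 62.71 mm); the r=6.5 cylinder at (-2.5, 15.5) contributes a regular 32-gon of circumradius 6.5 (perimeter = 2·32·6.500·sin(180°/32) = 40.78 mm); Merging all regions: the regions partially overlap (shared area 11.23 mm²), so the edge portions inside another operand are dropped and the merged outline is re-measured after clipping — boundary = 87.05 mm; (whole slice rotated 50° about Z — lengths, areas and connectivity unchanged). So its perimeter = 87.05 mm. Layer 41 is larger (87.05 vs 68.97 mm).

layer 41 (z = 10.25 mm)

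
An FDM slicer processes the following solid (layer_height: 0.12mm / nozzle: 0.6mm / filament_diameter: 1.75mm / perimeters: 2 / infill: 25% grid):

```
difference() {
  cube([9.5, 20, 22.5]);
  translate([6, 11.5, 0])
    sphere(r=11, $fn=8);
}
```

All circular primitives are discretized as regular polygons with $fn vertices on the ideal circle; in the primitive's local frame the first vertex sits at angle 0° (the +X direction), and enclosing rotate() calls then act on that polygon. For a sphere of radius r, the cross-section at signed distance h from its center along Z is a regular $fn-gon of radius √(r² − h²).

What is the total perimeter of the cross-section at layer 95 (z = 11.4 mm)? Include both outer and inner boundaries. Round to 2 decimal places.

At z = 11.4 mm: the cube (footprint 9.5×20) is included at this height (perimeter 59.00 mm); the sphere at (6, 11.5) does not reach this height (|z−center|=11.400 > r=11); After the difference (first − rest): none of the subtracted shapes is present at this height, so the 9.5×20 cube is unchanged — boundary = 59.00 mm. Overall, the cross-section is a single solid region. Total boundary length (outer) = 59.00 mm.

59.00 mm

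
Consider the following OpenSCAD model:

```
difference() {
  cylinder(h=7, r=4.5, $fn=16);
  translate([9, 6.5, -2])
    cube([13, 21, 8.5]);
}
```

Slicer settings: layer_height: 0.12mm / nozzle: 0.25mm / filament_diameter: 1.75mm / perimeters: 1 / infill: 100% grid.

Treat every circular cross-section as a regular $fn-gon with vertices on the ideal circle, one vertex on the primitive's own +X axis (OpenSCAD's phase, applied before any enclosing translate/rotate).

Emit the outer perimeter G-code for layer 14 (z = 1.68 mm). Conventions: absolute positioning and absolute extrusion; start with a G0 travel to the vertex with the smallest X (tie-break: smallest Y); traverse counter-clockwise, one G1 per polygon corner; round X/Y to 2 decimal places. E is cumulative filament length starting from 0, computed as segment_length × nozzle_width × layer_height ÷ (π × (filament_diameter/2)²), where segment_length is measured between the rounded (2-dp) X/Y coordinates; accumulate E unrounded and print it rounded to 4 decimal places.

G0 X-4.50 Y0.00 Z1.68
G1 X-4.16 Y-1.72 E0.0219
G1 X-3.18 Y-3.18 E0.0438
G1 X-1.72 Y-4.16 E0.0657
G1 X0.00 Y-4.50 E0.0876
G1 X1.72 Y-4.16 E0.1095
G1 X3.18 Y-3.18 E0.1314
G1 X4.16 Y-1.72 E0.1533
G1 X4.50 Y0.00 E0.1752
G1 X4.16 Y1.72 E0.1971
G1 X3.18 Y3.18 E0.2190
G1 X1.72 Y4.16 E0.2409
G1 X0.00 Y4.50 E0.2628
G1 X-1.72 Y4.16 E0.2847
G1 X-3.18 Y3.18 E0.3066
G1 X-4.16 Y1.72 E0.3285
G1 X-4.50 Y0.00 E0.3504

At z = 1.68 mm: the r=4.5 cylinder gives a regular 16-gon of circumradius 4.5 (constant along its height); the 13×21 cube at (9, 6.5) contributes its full rectangle; After the difference (first − rest): starting from the r=4.5 cylinder, the 13×21 cube at (9, 6.5) misses the remaining region (no effect) — 1 connected region. The outline is a single polygon with 16 vertices. Extrusion per mm of travel: 0.25 × 0.12 / (π × 0.875²) = 0.012473. Accumulating E over each segment gives final E = 0.3504.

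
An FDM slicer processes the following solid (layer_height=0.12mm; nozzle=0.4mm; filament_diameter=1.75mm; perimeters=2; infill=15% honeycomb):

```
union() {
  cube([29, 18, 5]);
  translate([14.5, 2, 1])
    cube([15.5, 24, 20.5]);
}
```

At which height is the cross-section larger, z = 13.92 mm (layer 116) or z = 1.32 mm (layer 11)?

Layer 116 (z = 13.92): the cube is not intersected at this z (z outside [0, 5]); the cube at (14.5, 2) is present — its section is the full 15.5×24 rectangle (area 372.00 mm²); Taking the union: only the 15.5×24 cube at (14.5, 2) is present, so the union is just that shape — area = 372.00 mm². So its area = 372.00 mm². Layer 11 (z = 1.32): the cube is present — its section is the full 29×18 rectangle (area 522.00 mm²); the 15.5×24 cube at (14.5, 2) contributes its full rectangle (area 372.00 mm²); Combining (union): the regions partially overlap — summed areas 894.00 mm² minus the doubly-counted overlap 232.00 mm² gives 662.00 mm² — area = 662.00 mm². So its area = 662.00 mm². Layer 11 is larger (662.00 vs 372.00 mm²).

layer 11 (z = 1.32 mm)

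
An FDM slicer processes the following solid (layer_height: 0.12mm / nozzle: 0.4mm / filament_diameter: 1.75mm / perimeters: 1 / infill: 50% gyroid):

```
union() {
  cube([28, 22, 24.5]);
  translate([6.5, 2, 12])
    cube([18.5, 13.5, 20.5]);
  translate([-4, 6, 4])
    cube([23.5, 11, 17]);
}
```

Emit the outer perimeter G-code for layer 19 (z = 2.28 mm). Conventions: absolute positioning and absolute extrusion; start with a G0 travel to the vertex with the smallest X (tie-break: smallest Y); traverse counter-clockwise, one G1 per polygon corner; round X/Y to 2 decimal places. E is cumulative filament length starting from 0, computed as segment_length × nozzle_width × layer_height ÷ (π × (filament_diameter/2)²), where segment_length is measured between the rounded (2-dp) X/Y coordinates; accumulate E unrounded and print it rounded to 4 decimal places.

G0 X0.00 Y0.00 Z2.28
G1 X28.00 Y0.00 E0.5588
G1 X28.00 Y22.00 E0.9978
G1 X0.00 Y22.00 E1.5566
G1 X0.00 Y0.00 E1.9956

At z = 2.28 mm: the 28×22 cube contributes its full rectangle; the cube at (6.5, 2) does not reach this height (z outside [12, 32.5]); the cube at (-4, 6) does not reach this height (z outside [4, 21]); Taking the union: only the 28×22 cube is present, so the union is just that shape — 1 connected region. The outline is a single polygon with 4 vertices. Extrusion per mm of travel: 0.4 × 0.12 / (π × 0.875²) = 0.019956. Accumulating E over each segment gives final E = 1.9956.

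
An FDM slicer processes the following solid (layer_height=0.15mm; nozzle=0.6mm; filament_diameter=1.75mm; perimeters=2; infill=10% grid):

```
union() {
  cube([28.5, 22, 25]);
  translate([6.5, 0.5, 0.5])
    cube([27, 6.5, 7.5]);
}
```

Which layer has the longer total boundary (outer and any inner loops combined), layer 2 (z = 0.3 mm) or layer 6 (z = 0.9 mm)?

Layer 2 (z = 0.3): the 28.5×22 cube contributes its full rectangle (perimeter 101.00 mm); the cube at (6.5, 0.5) does not reach this height (z outside [0.5, 8]); Taking the union: only the 28.5×22 cube is present, so the union is just that shape — boundary = 101.00 mm. So its perimeter = 101.00 mm. Layer 6 (z = 0.9): the 28.5×22 cube contributes its full rectangle (perimeter 101.00 mm); the cube at (6.5, 0.5) is present — its section is the full 27×6.5 rectangle (perimeter 67.00 mm); Taking the union: the regions partially overlap (shared area 143.00 mm²), so the edge portions inside another operand are dropped and the merged outline is re-measured after clipping — boundary = 111.00 mm. So its perimeter = 111.00 mm. Layer 6 is larger (111.00 vs 101.00 mm).

layer 6 (z = 0.9 mm)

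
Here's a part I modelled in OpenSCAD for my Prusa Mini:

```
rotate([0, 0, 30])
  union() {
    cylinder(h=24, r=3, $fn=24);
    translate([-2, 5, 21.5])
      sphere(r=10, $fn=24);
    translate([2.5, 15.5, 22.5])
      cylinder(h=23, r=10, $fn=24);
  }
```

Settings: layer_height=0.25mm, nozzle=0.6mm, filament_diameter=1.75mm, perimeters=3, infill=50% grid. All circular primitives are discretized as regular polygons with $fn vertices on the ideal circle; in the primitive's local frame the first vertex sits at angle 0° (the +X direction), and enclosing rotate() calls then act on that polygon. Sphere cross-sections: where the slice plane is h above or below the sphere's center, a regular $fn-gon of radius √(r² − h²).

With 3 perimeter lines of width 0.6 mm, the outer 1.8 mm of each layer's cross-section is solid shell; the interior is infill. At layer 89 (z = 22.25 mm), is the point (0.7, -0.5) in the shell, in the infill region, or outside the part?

At z = 22.25 mm: the r=3 cylinder contributes a regular 24-gon of circumradius 3; the sphere at (-2, 5): section is a regular 24-gon, circumradius = √(r²−h²) = √(10²−0.75²) = 9.972; the cylinder at (2.5, 15.5) does not reach this height (z outside [22.5, 45.5]); Taking the union: the r=3 cylinder lies entirely inside the r=10 sphere at (-2, 5), so the union is just the r=10 sphere at (-2, 5) — 1 connected region; (whole slice rotated 30° about Z — lengths, areas and connectivity unchanged). Overall, the cross-section is a single solid region. Undo the 30° rotation: the query point maps to (0.356, -0.783) in the un-rotated model frame. The nearest boundary edge runs (2.99, -3.64)→(0.58, -4.63); distance from the point to it = 3.64 mm. The point is inside the cross-section and 3.64 mm from the nearest boundary — more than the 1.8 mm shell width (3 × 0.6), so it's in the infill interior.

infill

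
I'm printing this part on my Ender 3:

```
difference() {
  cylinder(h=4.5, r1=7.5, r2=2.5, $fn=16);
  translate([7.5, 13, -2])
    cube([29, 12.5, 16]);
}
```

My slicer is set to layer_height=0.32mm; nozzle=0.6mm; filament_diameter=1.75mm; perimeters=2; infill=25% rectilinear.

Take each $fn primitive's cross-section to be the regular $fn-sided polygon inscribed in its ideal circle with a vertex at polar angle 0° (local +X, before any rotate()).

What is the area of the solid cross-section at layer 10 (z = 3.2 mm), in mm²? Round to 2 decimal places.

47.63 mm²

At z = 3.2 mm: the cone: at t=0.711 of its height the radius interpolates to r₁+(r₂−r₁)t = 3.944, giving a regular 16-gon of that circumradius (area = (16/2)·3.944²·sin(360°/16) = 47.63 mm²); the 29×12.5 cube at (7.5, 13) contributes its full rectangle (area 362.50 mm²); Subtracting the remaining from the first: starting from the cone (47.63 mm²), the 29×12.5 cube at (7.5, 13) misses the remaining region (no effect) — area = 47.63 mm². Overall, the cross-section is a single solid region. Net area = 47.63 mm².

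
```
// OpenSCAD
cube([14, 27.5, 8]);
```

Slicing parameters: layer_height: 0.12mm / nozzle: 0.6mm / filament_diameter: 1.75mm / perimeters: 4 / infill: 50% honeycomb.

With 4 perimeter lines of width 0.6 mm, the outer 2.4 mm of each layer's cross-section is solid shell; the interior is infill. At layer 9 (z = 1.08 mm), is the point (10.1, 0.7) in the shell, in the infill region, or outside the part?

At z = 1.08 mm: the cube is present — its section is the full 14×27.5 rectangle. Overall, the cross-section is a single solid region. The nearest boundary edge runs (0.00, 0.00)→(14.00, 0.00); distance from the point to it = 0.70 mm. The point is inside the cross-section, 0.70 mm from the nearest boundary — within the 2.4 mm shell band (4 × 0.6).

shell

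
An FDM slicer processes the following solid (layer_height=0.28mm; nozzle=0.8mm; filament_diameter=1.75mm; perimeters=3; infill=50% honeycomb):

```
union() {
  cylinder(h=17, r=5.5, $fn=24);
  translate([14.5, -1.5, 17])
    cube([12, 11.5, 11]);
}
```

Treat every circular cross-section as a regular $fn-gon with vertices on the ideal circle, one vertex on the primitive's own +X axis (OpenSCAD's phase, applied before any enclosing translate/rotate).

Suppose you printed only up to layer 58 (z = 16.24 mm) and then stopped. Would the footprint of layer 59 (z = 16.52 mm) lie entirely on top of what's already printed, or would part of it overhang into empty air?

Compare the two slices. At z = 16.24: the r=5.5 cylinder contributes a regular 24-gon of circumradius 5.5 (area = (24/2)·5.500²·sin(360°/24) = 93.95 mm²); the cube at (14.5, -1.5) is absent (z outside [17, 28]); Merging all regions: only the r=5.5 cylinder is present, so the union is just that shape — area = 93.95 mm². At z = 16.52: the r=5.5 cylinder contributes a regular 24-gon of circumradius 5.5 (area = (24/2)·5.500²·sin(360°/24) = 93.95 mm²); the cube at (14.5, -1.5) is not intersected at this z (z outside [17, 28]); Combining (union): only the r=5.5 cylinder is present, so the union is just that shape — area = 93.95 mm². Checking containment: the cross-section at z = 16.52 is a subset of the cross-section at z = 16.24.

entirely on top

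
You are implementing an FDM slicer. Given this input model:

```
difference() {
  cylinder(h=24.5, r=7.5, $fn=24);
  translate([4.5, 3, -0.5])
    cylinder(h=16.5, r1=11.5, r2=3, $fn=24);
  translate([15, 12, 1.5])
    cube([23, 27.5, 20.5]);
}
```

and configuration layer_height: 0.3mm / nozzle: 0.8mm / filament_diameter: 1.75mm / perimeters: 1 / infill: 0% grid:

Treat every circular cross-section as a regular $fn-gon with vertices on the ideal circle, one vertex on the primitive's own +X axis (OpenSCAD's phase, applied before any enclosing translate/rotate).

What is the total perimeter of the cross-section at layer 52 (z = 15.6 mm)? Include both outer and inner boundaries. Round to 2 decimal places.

54.33 mm

At z = 15.6 mm: the r=7.5 cylinder gives a regular 24-gon of circumradius 7.5 (constant along its height) (perimeter = 2·24·7.500·sin(180°/24) = 46.99 mm); the cone at (4.5, 3) contributes a regular 24-gon of circumradius 3.206 (interpolated between r1=11.5 and r2=3 at t=0.976) (perimeter = 2·24·3.206·sin(180°/24) = 20.09 mm); the cube at (15, 12) is present — its section is the full 23×27.5 rectangle (perimeter 101.00 mm); Taking the first minus the rest: starting from the r=7.5 cylinder, the cone at (4.5, 3) partially overlaps it — only the 27.23 mm² overlap (of its 31.92 mm²) is removed, clipping the outline; the 23×27.5 cube at (15, 12) misses the remaining region (no effect) — boundary = 54.33 mm. Overall, the cross-section is a single solid region. Total boundary length (outer) = 54.33 mm.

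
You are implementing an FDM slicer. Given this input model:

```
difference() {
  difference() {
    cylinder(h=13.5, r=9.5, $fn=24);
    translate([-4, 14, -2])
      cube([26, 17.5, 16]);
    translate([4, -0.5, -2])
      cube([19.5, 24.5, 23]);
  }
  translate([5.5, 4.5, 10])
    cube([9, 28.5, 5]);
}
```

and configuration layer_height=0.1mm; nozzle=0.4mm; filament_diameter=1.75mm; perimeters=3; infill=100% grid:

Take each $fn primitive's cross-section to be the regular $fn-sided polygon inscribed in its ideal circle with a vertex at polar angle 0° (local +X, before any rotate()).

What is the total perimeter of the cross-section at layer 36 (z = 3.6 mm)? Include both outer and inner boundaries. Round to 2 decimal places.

At z = 3.6 mm: the cylinder: section is a regular 24-gon, circumradius r=9.5 (perimeter = 2·24·9.500·sin(180°/24) = 59.52 mm); the cube at (-4, 14) is present — its section is the full 26×17.5 rectangle (perimeter 87.00 mm); the cube at (4, -0.5) (footprint 19.5×24.5) is included at this height (perimeter 88.00 mm); After the difference (first − rest): starting from the r=9.5 cylinder, the 26×17.5 cube at (-4, 14) misses the remaining region (no effect); the 19.5×24.5 cube at (4, -0.5) partially overlaps it — only the 36.20 mm² overlap (of its 477.75 mm²) is removed, clipping the outline — boundary = 62.76 mm; the cube at (5.5, 4.5) does not reach this height (z outside [10, 15]); Taking the first minus the rest: none of the subtracted shapes is present at this height, so that combined region is unchanged — boundary = 62.76 mm. Overall, the cross-section is a single solid region. Total boundary length (outer) = 62.76 mm.

62.76 mm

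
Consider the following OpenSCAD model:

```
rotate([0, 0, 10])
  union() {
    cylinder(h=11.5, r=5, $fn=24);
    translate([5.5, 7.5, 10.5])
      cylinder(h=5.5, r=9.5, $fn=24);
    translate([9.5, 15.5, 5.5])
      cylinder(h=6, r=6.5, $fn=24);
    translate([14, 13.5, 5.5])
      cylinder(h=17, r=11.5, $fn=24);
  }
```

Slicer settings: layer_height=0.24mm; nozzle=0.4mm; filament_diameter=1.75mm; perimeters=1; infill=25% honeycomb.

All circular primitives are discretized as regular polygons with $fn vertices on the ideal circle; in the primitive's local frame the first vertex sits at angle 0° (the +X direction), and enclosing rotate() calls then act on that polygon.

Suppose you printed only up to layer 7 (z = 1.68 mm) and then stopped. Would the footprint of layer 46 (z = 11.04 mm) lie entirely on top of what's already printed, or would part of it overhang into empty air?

Compare the two slices. At z = 1.68: the r=5 cylinder contributes a regular 24-gon of circumradius 5 (area = (24/2)·5.000²·sin(360°/24) = 77.65 mm²); the cylinder at (5.5, 7.5) is absent (z outside [10.5, 16]); the cylinder at (9.5, 15.5) is absent (z outside [5.5, 11.5]); the cylinder at (14, 13.5) does not reach this height (z outside [5.5, 22.5]); Taking the union: only the r=5 cylinder is present, so the union is just that shape — area = 77.65 mm²; (rotated 10° about Z; rotation is an isometry so areas/perimeters/island counts are preserved). At z = 11.04: the r=5 cylinder gives a regular 24-gon of circumradius 5 (constant along its height) (area = (24/2)·5.000²·sin(360°/24) = 77.65 mm²); the r=9.5 cylinder at (5.5, 7.5) contributes a regular 24-gon of circumradius 9.5 (area = (24/2)·9.500²·sin(360°/24) = 280.30 mm²); the r=6.5 cylinder at (9.5, 15.5) contributes a regular 24-gon of circumradius 6.5 (area = (24/2)·6.500²·sin(360°/24) = 131.22 mm²); the cylinder at (14, 13.5): section is a regular 24-gon, circumradius r=11.5 (area = (24/2)·11.500²·sin(360°/24) = 410.75 mm²); Merging all regions: the regions partially overlap — summed areas 899.91 mm² minus the doubly-counted overlap 300.23 mm² gives 599.68 mm² — area = 599.68 mm²; (whole slice rotated 10° about Z — lengths, areas and connectivity unchanged). Checking containment: at z = 11.04 the cross-section extends beyond the z = 1.68 cross-section by about 522.04 mm².

part overhangs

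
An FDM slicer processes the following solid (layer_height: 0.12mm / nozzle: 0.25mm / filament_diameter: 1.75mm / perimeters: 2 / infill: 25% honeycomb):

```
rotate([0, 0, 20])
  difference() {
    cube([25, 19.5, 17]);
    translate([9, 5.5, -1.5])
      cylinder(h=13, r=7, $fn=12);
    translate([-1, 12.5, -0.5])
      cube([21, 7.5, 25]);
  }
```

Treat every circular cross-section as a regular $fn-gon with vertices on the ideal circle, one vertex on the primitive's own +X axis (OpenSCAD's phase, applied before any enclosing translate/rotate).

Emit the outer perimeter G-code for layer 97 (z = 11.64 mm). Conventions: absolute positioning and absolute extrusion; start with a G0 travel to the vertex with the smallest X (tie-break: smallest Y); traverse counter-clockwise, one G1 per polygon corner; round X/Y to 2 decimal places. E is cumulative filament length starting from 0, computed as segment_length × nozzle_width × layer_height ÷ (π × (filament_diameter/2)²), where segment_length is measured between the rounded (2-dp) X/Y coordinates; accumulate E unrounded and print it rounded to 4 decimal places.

At z = 11.64 mm: the cube is present — its section is the full 25×19.5 rectangle; the cylinder at (9, 5.5) is not intersected at this z (z outside [-1.5, 11.5]); the cube at (-1, 12.5) (footprint 21×7.5) is included at this height; Subtracting the remaining from the first: starting from the 25×19.5 cube, the 21×7.5 cube at (-1, 12.5) partially overlaps it — only the 140.00 mm² overlap (of its 157.50 mm²) is removed, clipping the outline — 1 connected region; (whole slice rotated 20° about Z — lengths, areas and connectivity unchanged). The outline is a single polygon with 6 vertices. Extrusion per mm of travel: 0.25 × 0.12 / (π × 0.875²) = 0.012473. Accumulating E over each segment gives final E = 1.1101.

G0 X-4.28 Y11.75 Z11.64
G1 X0.00 Y0.00 E0.1560
G1 X23.49 Y8.55 E0.4678
G1 X16.82 Y26.87 E0.7109
G1 X12.12 Y25.16 E0.7733
G1 X14.52 Y18.59 E0.8605
G1 X-4.28 Y11.75 E1.1101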